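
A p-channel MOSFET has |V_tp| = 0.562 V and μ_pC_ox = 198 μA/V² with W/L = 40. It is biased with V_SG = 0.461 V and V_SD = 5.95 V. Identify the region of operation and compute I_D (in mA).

Cutoff; I_D = 0 mA

V_SG = 0.461 V < |V_tp| = 0.562 V, so the transistor is in cutoff.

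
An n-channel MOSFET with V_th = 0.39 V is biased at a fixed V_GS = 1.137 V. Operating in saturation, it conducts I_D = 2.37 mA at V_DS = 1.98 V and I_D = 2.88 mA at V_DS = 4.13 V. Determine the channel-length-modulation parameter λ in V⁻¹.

With V_GS fixed, I_D ∝ (1 + λ V_DS) in saturation, so I_D2/I_D1 = (1 + λ V_DS2)/(1 + λ V_DS1).
2.88/2.37 = 1.215 = (1 + 4.13 λ)/(1 + 1.98 λ).
Solving: λ (I_D1 V_DS2 − I_D2 V_DS1) = I_D2 − I_D1, so λ = (2.88 − 2.37) / (2.37 × 4.13 − 2.88 × 1.98) = 0.51 / 4.09 = 0.125 V⁻¹.

λ = 0.125 V⁻¹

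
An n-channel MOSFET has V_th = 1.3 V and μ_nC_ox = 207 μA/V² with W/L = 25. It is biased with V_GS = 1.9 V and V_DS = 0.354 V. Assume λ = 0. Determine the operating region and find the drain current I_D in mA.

k_n = μ_nC_ox · (W/L) = 5.175 mA/V².
V_ov = V_GS − V_th = 1.9 − 1.3 = 0.6 V.
Since V_DS = 0.354 V < V_ov = 0.6 V, the device is in the triode region.
I_D = k_n [V_ov · V_DS − ½ V_DS²] = 5.175 × [0.6 × 0.354 − 0.5 × 0.354²] = 0.775 mA.

Triode; I_D = 0.775 mA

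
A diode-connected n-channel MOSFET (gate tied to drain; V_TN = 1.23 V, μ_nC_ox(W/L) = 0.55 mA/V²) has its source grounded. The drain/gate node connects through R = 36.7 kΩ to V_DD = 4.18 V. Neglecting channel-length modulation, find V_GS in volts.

V_GS = 1.72 V

With gate tied to drain, V_GS = V_DS ≥ V_GS − V_TN, so the device is in saturation.
KCL at the drain: ½ k_n (V_GS − V_TN)² = (V_DD − V_GS)/R.
Let x = V_GS − 1.23. Then 10.1 x² + x − 2.95 = 0, giving x = 0.493 V (positive root), so V_GS = 1.72 V.
I_D = (V_DD − V_GS)/R = (4.18 − 1.72) / 36.7 = 0.0669 mA.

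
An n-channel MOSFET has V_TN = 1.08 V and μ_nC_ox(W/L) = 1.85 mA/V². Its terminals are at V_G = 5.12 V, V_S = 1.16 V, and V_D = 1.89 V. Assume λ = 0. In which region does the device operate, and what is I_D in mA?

V_GS = V_G − V_S = 5.12 − 1.16 = 3.96 V; V_DS = V_D − V_S = 1.89 − 1.16 = 0.73 V.
V_ov = V_GS − V_TN = 3.96 − 1.08 = 2.88 V.
Since V_DS = 0.73 V < V_ov = 2.88 V, the device is in the triode region.
I_D = k_n [V_ov · V_DS − ½ V_DS²] = 1.85 × [2.88 × 0.73 − 0.5 × 0.73²] = 3.4 mA.

Triode; I_D = 3.40 mA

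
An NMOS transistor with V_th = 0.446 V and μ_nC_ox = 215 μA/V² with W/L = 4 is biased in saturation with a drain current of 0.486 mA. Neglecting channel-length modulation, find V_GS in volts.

k_n = μ_nC_ox · (W/L) = 0.86 mA/V².
In saturation I_D = ½ k_n (V_GS − V_th)², so V_GS − V_th = √(2 I_D / k_n) = √(2 × 0.486 / 0.86) = 1.06 V.
V_GS = 0.446 + 1.06 = 1.51 V.

V_GS = 1.51 V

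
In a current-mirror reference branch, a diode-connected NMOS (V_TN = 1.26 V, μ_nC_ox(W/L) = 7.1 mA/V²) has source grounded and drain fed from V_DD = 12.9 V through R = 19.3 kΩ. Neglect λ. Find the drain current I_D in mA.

With gate tied to drain, V_GS = V_DS ≥ V_GS − V_TN, so the device is in saturation.
KCL at the drain: ½ k_n (V_GS − V_TN)² = (V_DD − V_GS)/R.
Let x = V_GS − 1.26. Then 68.5 x² + x − 11.64 = 0, giving x = 0.405 V (positive root), so V_GS = 1.66 V.
I_D = (V_DD − V_GS)/R = (12.9 − 1.66) / 19.3 = 0.582 mA.

I_D = 0.582 mA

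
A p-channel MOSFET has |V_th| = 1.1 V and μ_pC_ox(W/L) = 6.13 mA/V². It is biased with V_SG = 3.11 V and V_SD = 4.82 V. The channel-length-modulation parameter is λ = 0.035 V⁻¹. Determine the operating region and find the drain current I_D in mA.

Saturation; I_D = 14.5 mA

V_ov = V_SG − |V_th| = 3.11 − 1.1 = 2.01 V.
Since V_SD = 4.82 V ≥ V_ov = 2.01 V, the device is in saturation.
I_D = ½ k_p V_ov² (1 + λ V_SD) = 0.5 × 6.13 × 2.01² × (1 + 0.035 × 4.82) = 14.5 mA.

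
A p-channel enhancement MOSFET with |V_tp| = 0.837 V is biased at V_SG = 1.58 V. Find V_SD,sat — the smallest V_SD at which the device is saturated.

The boundary between triode and saturation is V_SD = V_SG − |V_tp| = V_ov.
V_ov = 1.58 − 0.837 = 0.743 V.

V_SD,sat = 0.743 V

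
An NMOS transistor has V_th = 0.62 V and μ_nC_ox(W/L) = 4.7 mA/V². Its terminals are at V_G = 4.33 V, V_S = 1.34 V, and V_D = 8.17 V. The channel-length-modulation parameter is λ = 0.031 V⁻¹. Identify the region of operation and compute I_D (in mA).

V_GS = V_G − V_S = 4.33 − 1.34 = 2.99 V; V_DS = V_D − V_S = 8.17 − 1.34 = 6.83 V.
V_ov = V_GS − V_th = 2.99 − 0.62 = 2.37 V.
Since V_DS = 6.83 V ≥ V_ov = 2.37 V, the device is in saturation.
I_D = ½ k_n V_ov² (1 + λ V_DS) = 0.5 × 4.7 × 2.37² × (1 + 0.031 × 6.83) = 16 mA.

Saturation; I_D = 16.0 mA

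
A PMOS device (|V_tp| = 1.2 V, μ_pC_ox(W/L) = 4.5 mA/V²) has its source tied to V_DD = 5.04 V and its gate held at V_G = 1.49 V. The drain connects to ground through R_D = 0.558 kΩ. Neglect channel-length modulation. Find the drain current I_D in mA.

I_D = 7.48 mA

V_SG = V_DD − V_G = 5.04 − 1.49 = 3.55 V, so V_ov = 3.55 − 1.2 = 2.35 V.
Assume saturation: I_D = ½ k_p V_ov² = 0.5 × 4.5 × 2.35² = 12.4 mA, giving V_SD = V_DD − I_D R_D = 5.04 − 12.4 × 0.558 = -1.89 V.
But -1.89 V < V_ov = 2.35 V, so the device is actually in triode.
In triode I_D = k_p[V_ov V_SD − ½ V_SD²] and I_D = (V_DD − V_SD)/R_D. Equating: 1.26 V_SD² − 6.901 V_SD + 5.04 = 0, giving V_SD = 0.867 V (the root below V_ov).
I_D = (5.04 − 0.867) / 0.558 = 7.48 mA.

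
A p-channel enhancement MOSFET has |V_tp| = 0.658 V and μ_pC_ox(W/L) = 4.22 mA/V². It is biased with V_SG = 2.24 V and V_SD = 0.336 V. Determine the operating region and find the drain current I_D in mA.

Triode; I_D = 2.00 mA

V_ov = V_SG − |V_tp| = 2.24 − 0.658 = 1.58 V.
Since V_SD = 0.336 V < V_ov = 1.58 V, the device is in the triode region.
I_D = k_p [V_ov · V_SD − ½ V_SD²] = 4.22 × [1.58 × 0.336 − 0.5 × 0.336²] = 2 mA.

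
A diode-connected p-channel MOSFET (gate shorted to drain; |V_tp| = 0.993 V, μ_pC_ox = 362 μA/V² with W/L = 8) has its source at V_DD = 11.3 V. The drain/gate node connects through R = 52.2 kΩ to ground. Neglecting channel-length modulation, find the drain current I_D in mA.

With gate tied to drain, V_SG = V_SD ≥ V_SG − |V_tp|, so the device is in saturation.
k_p = μ_pC_ox · (W/L) = 2.896 mA/V².
KCL at the drain: ½ k_p (V_SG − |V_tp|)² = (V_DD − V_SG)/R.
Let x = V_SG − 0.993. Then 75.6 x² + x − 10.31 = 0, giving x = 0.363 V (positive root), so V_SG = 1.36 V.
I_D = (V_DD − V_SG)/R = (11.3 − 1.36) / 52.2 = 0.191 mA.

I_D = 0.191 mA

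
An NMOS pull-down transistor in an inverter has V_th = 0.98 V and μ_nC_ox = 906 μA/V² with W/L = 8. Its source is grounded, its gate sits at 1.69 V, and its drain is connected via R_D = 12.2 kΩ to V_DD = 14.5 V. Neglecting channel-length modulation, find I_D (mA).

V_GS = V_G = 1.69 V, so V_ov = 1.69 − 0.98 = 0.71 V.
k_n = μ_nC_ox · (W/L) = 7.248 mA/V².
Assume saturation: I_D = ½ k_n V_ov² = 0.5 × 7.248 × 0.71² = 1.83 mA, giving V_DS = V_DD − I_D R_D = 14.5 − 1.83 × 12.2 = -7.79 V.
But -7.79 V < V_ov = 0.71 V, so the device is actually in triode.
In triode I_D = k_n[V_ov V_DS − ½ V_DS²] and I_D = (V_DD − V_DS)/R_D. Equating: 44.2 V_DS² − 63.78 V_DS + 14.5 = 0, giving V_DS = 0.283 V (the root below V_ov).
I_D = (14.5 − 0.283) / 12.2 = 1.17 mA.

I_D = 1.17 mA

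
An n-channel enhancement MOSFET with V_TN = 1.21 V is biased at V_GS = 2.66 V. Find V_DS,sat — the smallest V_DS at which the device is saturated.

V_DS,sat = 1.45 V

The boundary between triode and saturation is V_DS = V_GS − V_TN = V_ov.
V_ov = 2.66 − 1.21 = 1.45 V.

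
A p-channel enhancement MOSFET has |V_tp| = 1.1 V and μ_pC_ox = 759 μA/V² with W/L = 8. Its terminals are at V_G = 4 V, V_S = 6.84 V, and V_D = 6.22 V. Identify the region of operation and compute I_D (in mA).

V_SG = V_S − V_G = 6.84 − 4 = 2.84 V; V_SD = V_S − V_D = 6.84 − 6.22 = 0.62 V.
k_p = μ_pC_ox · (W/L) = 6.072 mA/V².
V_ov = V_SG − |V_tp| = 2.84 − 1.1 = 1.74 V.
Since V_SD = 0.62 V < V_ov = 1.74 V, the device is in the triode region.
I_D = k_p [V_ov · V_SD − ½ V_SD²] = 6.072 × [1.74 × 0.62 − 0.5 × 0.62²] = 5.38 mA.

Triode; I_D = 5.38 mA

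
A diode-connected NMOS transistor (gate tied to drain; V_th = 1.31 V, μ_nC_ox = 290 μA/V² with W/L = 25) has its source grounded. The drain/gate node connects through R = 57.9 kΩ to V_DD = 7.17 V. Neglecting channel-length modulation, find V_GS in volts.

V_GS = 1.47 V

With gate tied to drain, V_GS = V_DS ≥ V_GS − V_th, so the device is in saturation.
k_n = μ_nC_ox · (W/L) = 7.25 mA/V².
KCL at the drain: ½ k_n (V_GS − V_th)² = (V_DD − V_GS)/R.
Let x = V_GS − 1.31. Then 210 x² + x − 5.86 = 0, giving x = 0.165 V (positive root), so V_GS = 1.47 V.
I_D = (V_DD − V_GS)/R = (7.17 − 1.47) / 57.9 = 0.0984 mA.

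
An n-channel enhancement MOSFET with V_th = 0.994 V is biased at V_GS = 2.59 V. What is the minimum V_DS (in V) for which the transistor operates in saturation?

V_DS,sat = 1.60 V

The boundary between triode and saturation is V_DS = V_GS − V_th = V_ov.
V_ov = 2.59 − 0.994 = 1.6 V.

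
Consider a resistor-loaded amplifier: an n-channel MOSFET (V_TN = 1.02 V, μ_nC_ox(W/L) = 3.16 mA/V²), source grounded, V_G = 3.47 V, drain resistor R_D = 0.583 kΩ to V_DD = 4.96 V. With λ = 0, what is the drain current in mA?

I_D = 6.62 mA

V_GS = V_G = 3.47 V, so V_ov = 3.47 − 1.02 = 2.45 V.
Assume saturation: I_D = ½ k_n V_ov² = 0.5 × 3.16 × 2.45² = 9.48 mA, giving V_DS = V_DD − I_D R_D = 4.96 − 9.48 × 0.583 = -0.569 V.
But -0.569 V < V_ov = 2.45 V, so the device is actually in triode.
In triode I_D = k_n[V_ov V_DS − ½ V_DS²] and I_D = (V_DD − V_DS)/R_D. Equating: 0.921 V_DS² − 5.514 V_DS + 4.96 = 0, giving V_DS = 1.1 V (the root below V_ov).
I_D = (4.96 − 1.1) / 0.583 = 6.62 mA.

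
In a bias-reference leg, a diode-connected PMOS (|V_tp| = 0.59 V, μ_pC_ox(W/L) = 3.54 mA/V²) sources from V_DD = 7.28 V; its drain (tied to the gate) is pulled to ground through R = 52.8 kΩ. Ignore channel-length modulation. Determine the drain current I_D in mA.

With gate tied to drain, V_SG = V_SD ≥ V_SG − |V_tp|, so the device is in saturation.
KCL at the drain: ½ k_p (V_SG − |V_tp|)² = (V_DD − V_SG)/R.
Let x = V_SG − 0.59. Then 93.5 x² + x − 6.69 = 0, giving x = 0.262 V (positive root), so V_SG = 0.852 V.
I_D = (V_DD − V_SG)/R = (7.28 − 0.852) / 52.8 = 0.122 mA.

I_D = 0.122 mA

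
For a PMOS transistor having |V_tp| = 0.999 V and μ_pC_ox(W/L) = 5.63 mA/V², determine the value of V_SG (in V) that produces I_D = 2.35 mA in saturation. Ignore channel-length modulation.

V_SG = 1.91 V

In saturation I_D = ½ k_p (V_SG − |V_tp|)², so V_SG − |V_tp| = √(2 I_D / k_p) = √(2 × 2.35 / 5.63) = 0.914 V.
V_SG = 0.999 + 0.914 = 1.91 V.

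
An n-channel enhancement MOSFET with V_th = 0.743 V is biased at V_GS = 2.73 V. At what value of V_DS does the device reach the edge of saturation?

V_DS,sat = 1.99 V

The boundary between triode and saturation is V_DS = V_GS − V_th = V_ov.
V_ov = 2.73 − 0.743 = 1.99 V.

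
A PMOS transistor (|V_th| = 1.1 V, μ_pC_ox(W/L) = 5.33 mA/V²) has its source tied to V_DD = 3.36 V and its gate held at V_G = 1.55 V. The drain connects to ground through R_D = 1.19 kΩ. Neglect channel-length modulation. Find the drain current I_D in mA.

I_D = 1.34 mA

V_SG = V_DD − V_G = 3.36 − 1.55 = 1.81 V, so V_ov = 1.81 − 1.1 = 0.71 V.
Assume saturation: I_D = ½ k_p V_ov² = 0.5 × 5.33 × 0.71² = 1.34 mA, giving V_SD = V_DD − I_D R_D = 3.36 − 1.34 × 1.19 = 1.76 V.
V_SD = 1.76 V ≥ V_ov = 0.71 V, confirming saturation.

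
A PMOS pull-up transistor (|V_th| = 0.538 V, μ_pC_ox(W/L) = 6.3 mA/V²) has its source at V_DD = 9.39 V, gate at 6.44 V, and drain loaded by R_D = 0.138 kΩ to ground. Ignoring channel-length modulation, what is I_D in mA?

V_SG = V_DD − V_G = 9.39 − 6.44 = 2.95 V, so V_ov = 2.95 − 0.538 = 2.41 V.
Assume saturation: I_D = ½ k_p V_ov² = 0.5 × 6.3 × 2.41² = 18.3 mA, giving V_SD = V_DD − I_D R_D = 9.39 − 18.3 × 0.138 = 6.86 V.
V_SD = 6.86 V ≥ V_ov = 2.41 V, confirming saturation.

I_D = 18.3 mA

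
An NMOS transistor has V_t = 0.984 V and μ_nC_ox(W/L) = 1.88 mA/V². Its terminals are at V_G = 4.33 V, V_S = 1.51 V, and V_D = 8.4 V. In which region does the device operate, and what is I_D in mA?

Saturation; I_D = 3.17 mA

V_GS = V_G − V_S = 4.33 − 1.51 = 2.82 V; V_DS = V_D − V_S = 8.4 − 1.51 = 6.89 V.
V_ov = V_GS − V_t = 2.82 − 0.984 = 1.84 V.
Since V_DS = 6.89 V ≥ V_ov = 1.84 V, the device is in saturation.
I_D = ½ k_n V_ov² = 0.5 × 1.88 × 1.84² = 3.17 mA.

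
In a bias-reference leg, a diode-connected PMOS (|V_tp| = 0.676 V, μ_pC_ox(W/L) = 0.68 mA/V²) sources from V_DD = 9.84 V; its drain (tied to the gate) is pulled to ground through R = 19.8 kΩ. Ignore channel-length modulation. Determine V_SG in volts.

With gate tied to drain, V_SG = V_SD ≥ V_SG − |V_tp|, so the device is in saturation.
KCL at the drain: ½ k_p (V_SG − |V_tp|)² = (V_DD − V_SG)/R.
Let x = V_SG − 0.676. Then 6.73 x² + x − 9.164 = 0, giving x = 1.09 V (positive root), so V_SG = 1.77 V.
I_D = (V_DD − V_SG)/R = (9.84 − 1.77) / 19.8 = 0.408 mA.

V_SG = 1.77 V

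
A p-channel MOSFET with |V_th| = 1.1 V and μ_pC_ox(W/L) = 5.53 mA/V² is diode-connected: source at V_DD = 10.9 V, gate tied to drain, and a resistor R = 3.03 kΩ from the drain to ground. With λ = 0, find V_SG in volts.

With gate tied to drain, V_SG = V_SD ≥ V_SG − |V_th|, so the device is in saturation.
KCL at the drain: ½ k_p (V_SG − |V_th|)² = (V_DD − V_SG)/R.
Let x = V_SG − 1.1. Then 8.38 x² + x − 9.8 = 0, giving x = 1.02 V (positive root), so V_SG = 2.12 V.
I_D = (V_DD − V_SG)/R = (10.9 − 2.12) / 3.03 = 2.9 mA.

V_SG = 2.12 V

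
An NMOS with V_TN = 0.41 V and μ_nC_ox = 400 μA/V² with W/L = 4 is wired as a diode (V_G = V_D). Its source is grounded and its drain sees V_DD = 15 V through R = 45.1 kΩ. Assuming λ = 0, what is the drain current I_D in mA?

With gate tied to drain, V_GS = V_DS ≥ V_GS − V_TN, so the device is in saturation.
k_n = μ_nC_ox · (W/L) = 1.6 mA/V².
KCL at the drain: ½ k_n (V_GS − V_TN)² = (V_DD − V_GS)/R.
Let x = V_GS − 0.41. Then 36.1 x² + x − 14.59 = 0, giving x = 0.622 V (positive root), so V_GS = 1.03 V.
I_D = (V_DD − V_GS)/R = (15 − 1.03) / 45.1 = 0.31 mA.

I_D = 0.310 mA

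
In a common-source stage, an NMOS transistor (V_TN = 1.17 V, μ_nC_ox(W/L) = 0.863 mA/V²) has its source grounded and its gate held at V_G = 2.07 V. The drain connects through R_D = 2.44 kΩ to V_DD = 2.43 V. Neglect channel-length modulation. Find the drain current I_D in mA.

V_GS = V_G = 2.07 V, so V_ov = 2.07 − 1.17 = 0.9 V.
Assume saturation: I_D = ½ k_n V_ov² = 0.5 × 0.863 × 0.9² = 0.35 mA, giving V_DS = V_DD − I_D R_D = 2.43 − 0.35 × 2.44 = 1.58 V.
V_DS = 1.58 V ≥ V_ov = 0.9 V, confirming saturation.

I_D = 0.350 mA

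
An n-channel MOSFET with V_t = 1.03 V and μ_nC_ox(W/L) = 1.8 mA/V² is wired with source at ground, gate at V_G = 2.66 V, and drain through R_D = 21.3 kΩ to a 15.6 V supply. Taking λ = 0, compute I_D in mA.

V_GS = V_G = 2.66 V, so V_ov = 2.66 − 1.03 = 1.63 V.
Assume saturation: I_D = ½ k_n V_ov² = 0.5 × 1.8 × 1.63² = 2.39 mA, giving V_DS = V_DD − I_D R_D = 15.6 − 2.39 × 21.3 = -35.3 V.
But -35.3 V < V_ov = 1.63 V, so the device is actually in triode.
In triode I_D = k_n[V_ov V_DS − ½ V_DS²] and I_D = (V_DD − V_DS)/R_D. Equating: 19.2 V_DS² − 63.49 V_DS + 15.6 = 0, giving V_DS = 0.267 V (the root below V_ov).
I_D = (15.6 − 0.267) / 21.3 = 0.72 mA.

I_D = 0.720 mA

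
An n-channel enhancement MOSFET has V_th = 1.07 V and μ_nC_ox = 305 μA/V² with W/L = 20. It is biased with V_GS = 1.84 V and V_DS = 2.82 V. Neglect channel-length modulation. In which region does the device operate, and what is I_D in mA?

Saturation; I_D = 1.81 mA

k_n = μ_nC_ox · (W/L) = 6.1 mA/V².
V_ov = V_GS − V_th = 1.84 − 1.07 = 0.77 V.
Since V_DS = 2.82 V ≥ V_ov = 0.77 V, the device is in saturation.
I_D = ½ k_n V_ov² = 0.5 × 6.1 × 0.77² = 1.81 mA.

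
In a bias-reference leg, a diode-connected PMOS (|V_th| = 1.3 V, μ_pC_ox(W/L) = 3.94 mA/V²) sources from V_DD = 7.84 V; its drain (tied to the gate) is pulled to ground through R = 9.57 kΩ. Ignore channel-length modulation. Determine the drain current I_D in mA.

With gate tied to drain, V_SG = V_SD ≥ V_SG − |V_th|, so the device is in saturation.
KCL at the drain: ½ k_p (V_SG − |V_th|)² = (V_DD − V_SG)/R.
Let x = V_SG − 1.3. Then 18.9 x² + x − 6.54 = 0, giving x = 0.563 V (positive root), so V_SG = 1.86 V.
I_D = (V_DD − V_SG)/R = (7.84 − 1.86) / 9.57 = 0.625 mA.

I_D = 0.625 mA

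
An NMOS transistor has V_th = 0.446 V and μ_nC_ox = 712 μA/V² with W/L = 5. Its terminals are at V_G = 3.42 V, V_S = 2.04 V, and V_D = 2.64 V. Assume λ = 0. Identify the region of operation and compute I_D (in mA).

V_GS = V_G − V_S = 3.42 − 2.04 = 1.38 V; V_DS = V_D − V_S = 2.64 − 2.04 = 0.6 V.
k_n = μ_nC_ox · (W/L) = 3.56 mA/V².
V_ov = V_GS − V_th = 1.38 − 0.446 = 0.934 V.
Since V_DS = 0.6 V < V_ov = 0.934 V, the device is in the triode region.
I_D = k_n [V_ov · V_DS − ½ V_DS²] = 3.56 × [0.934 × 0.6 − 0.5 × 0.6²] = 1.35 mA.

Triode; I_D = 1.35 mA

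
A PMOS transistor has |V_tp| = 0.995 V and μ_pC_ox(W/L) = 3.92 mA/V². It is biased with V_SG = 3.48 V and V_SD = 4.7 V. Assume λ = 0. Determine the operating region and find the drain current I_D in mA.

Saturation; I_D = 12.1 mA

V_ov = V_SG − |V_tp| = 3.48 − 0.995 = 2.48 V.
Since V_SD = 4.7 V ≥ V_ov = 2.48 V, the device is in saturation.
I_D = ½ k_p V_ov² = 0.5 × 3.92 × 2.48² = 12.1 mA.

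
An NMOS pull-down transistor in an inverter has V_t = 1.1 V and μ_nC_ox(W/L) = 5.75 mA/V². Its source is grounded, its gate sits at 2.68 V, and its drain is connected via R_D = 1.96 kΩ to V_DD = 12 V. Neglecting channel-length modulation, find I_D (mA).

V_GS = V_G = 2.68 V, so V_ov = 2.68 − 1.1 = 1.58 V.
Assume saturation: I_D = ½ k_n V_ov² = 0.5 × 5.75 × 1.58² = 7.18 mA, giving V_DS = V_DD − I_D R_D = 12 − 7.18 × 1.96 = -2.07 V.
But -2.07 V < V_ov = 1.58 V, so the device is actually in triode.
In triode I_D = k_n[V_ov V_DS − ½ V_DS²] and I_D = (V_DD − V_DS)/R_D. Equating: 5.63 V_DS² − 18.81 V_DS + 12 = 0, giving V_DS = 0.859 V (the root below V_ov).
I_D = (12 − 0.859) / 1.96 = 5.68 mA.

I_D = 5.68 mA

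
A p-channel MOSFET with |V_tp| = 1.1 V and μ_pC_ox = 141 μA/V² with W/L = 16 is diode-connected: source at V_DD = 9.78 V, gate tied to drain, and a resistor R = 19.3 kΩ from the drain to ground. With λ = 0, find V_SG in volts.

With gate tied to drain, V_SG = V_SD ≥ V_SG − |V_tp|, so the device is in saturation.
k_p = μ_pC_ox · (W/L) = 2.256 mA/V².
KCL at the drain: ½ k_p (V_SG − |V_tp|)² = (V_DD − V_SG)/R.
Let x = V_SG − 1.1. Then 21.8 x² + x − 8.68 = 0, giving x = 0.609 V (positive root), so V_SG = 1.71 V.
I_D = (V_DD − V_SG)/R = (9.78 − 1.71) / 19.3 = 0.418 mA.

V_SG = 1.71 V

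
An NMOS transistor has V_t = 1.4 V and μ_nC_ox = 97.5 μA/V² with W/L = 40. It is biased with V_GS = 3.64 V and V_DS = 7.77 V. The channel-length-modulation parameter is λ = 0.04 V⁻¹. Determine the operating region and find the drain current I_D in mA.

Saturation; I_D = 12.8 mA

k_n = μ_nC_ox · (W/L) = 3.9 mA/V².
V_ov = V_GS − V_t = 3.64 − 1.4 = 2.24 V.
Since V_DS = 7.77 V ≥ V_ov = 2.24 V, the device is in saturation.
I_D = ½ k_n V_ov² (1 + λ V_DS) = 0.5 × 3.9 × 2.24² × (1 + 0.04 × 7.77) = 12.8 mA.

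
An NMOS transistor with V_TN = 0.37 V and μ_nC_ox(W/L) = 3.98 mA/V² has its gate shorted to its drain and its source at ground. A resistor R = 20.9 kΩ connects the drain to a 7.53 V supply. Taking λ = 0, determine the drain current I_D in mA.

With gate tied to drain, V_GS = V_DS ≥ V_GS − V_TN, so the device is in saturation.
KCL at the drain: ½ k_n (V_GS − V_TN)² = (V_DD − V_GS)/R.
Let x = V_GS − 0.37. Then 41.6 x² + x − 7.16 = 0, giving x = 0.403 V (positive root), so V_GS = 0.773 V.
I_D = (V_DD − V_GS)/R = (7.53 − 0.773) / 20.9 = 0.323 mA.

I_D = 0.323 mA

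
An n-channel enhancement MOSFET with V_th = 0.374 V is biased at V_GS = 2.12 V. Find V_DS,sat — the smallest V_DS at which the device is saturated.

The boundary between triode and saturation is V_DS = V_GS − V_th = V_ov.
V_ov = 2.12 − 0.374 = 1.75 V.

V_DS,sat = 1.75 V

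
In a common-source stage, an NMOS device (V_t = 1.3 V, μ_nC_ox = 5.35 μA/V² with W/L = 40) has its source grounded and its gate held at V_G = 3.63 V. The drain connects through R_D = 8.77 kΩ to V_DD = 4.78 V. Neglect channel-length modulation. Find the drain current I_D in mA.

V_GS = V_G = 3.63 V, so V_ov = 3.63 − 1.3 = 2.33 V.
k_n = μ_nC_ox · (W/L) = 0.214 mA/V².
Assume saturation: I_D = ½ k_n V_ov² = 0.5 × 0.214 × 2.33² = 0.581 mA, giving V_DS = V_DD − I_D R_D = 4.78 − 0.581 × 8.77 = -0.314 V.
But -0.314 V < V_ov = 2.33 V, so the device is actually in triode.
In triode I_D = k_n[V_ov V_DS − ½ V_DS²] and I_D = (V_DD − V_DS)/R_D. Equating: 0.938 V_DS² − 5.373 V_DS + 4.78 = 0, giving V_DS = 1.1 V (the root below V_ov).
I_D = (4.78 − 1.1) / 8.77 = 0.419 mA.

I_D = 0.419 mA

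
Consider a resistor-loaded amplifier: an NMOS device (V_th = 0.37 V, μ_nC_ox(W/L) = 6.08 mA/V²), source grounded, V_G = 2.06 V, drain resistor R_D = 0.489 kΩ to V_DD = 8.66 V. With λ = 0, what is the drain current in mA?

I_D = 8.68 mA

V_GS = V_G = 2.06 V, so V_ov = 2.06 − 0.37 = 1.69 V.
Assume saturation: I_D = ½ k_n V_ov² = 0.5 × 6.08 × 1.69² = 8.68 mA, giving V_DS = V_DD − I_D R_D = 8.66 − 8.68 × 0.489 = 4.41 V.
V_DS = 4.41 V ≥ V_ov = 1.69 V, confirming saturation.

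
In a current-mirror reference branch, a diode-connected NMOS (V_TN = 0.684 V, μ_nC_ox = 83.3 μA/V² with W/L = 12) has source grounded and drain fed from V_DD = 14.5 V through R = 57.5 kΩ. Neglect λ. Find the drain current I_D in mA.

With gate tied to drain, V_GS = V_DS ≥ V_GS − V_TN, so the device is in saturation.
k_n = μ_nC_ox · (W/L) = 0.9996 mA/V².
KCL at the drain: ½ k_n (V_GS − V_TN)² = (V_DD − V_GS)/R.
Let x = V_GS − 0.684. Then 28.7 x² + x − 13.82 = 0, giving x = 0.676 V (positive root), so V_GS = 1.36 V.
I_D = (V_DD − V_GS)/R = (14.5 − 1.36) / 57.5 = 0.229 mA.

I_D = 0.229 mA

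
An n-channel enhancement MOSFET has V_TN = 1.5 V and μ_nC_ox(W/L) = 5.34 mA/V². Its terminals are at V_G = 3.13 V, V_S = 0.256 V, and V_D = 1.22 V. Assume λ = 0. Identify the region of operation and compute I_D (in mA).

V_GS = V_G − V_S = 3.13 − 0.256 = 2.87 V; V_DS = V_D − V_S = 1.22 − 0.256 = 0.964 V.
V_ov = V_GS − V_TN = 2.87 − 1.5 = 1.37 V.
Since V_DS = 0.964 V < V_ov = 1.37 V, the device is in the triode region.
I_D = k_n [V_ov · V_DS − ½ V_DS²] = 5.34 × [1.37 × 0.964 − 0.5 × 0.964²] = 4.59 mA.

Triode; I_D = 4.59 mA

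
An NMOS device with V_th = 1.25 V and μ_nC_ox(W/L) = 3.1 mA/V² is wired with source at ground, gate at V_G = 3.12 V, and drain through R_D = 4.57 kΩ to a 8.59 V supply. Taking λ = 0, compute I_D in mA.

I_D = 1.80 mA

V_GS = V_G = 3.12 V, so V_ov = 3.12 − 1.25 = 1.87 V.
Assume saturation: I_D = ½ k_n V_ov² = 0.5 × 3.1 × 1.87² = 5.42 mA, giving V_DS = V_DD − I_D R_D = 8.59 − 5.42 × 4.57 = -16.2 V.
But -16.2 V < V_ov = 1.87 V, so the device is actually in triode.
In triode I_D = k_n[V_ov V_DS − ½ V_DS²] and I_D = (V_DD − V_DS)/R_D. Equating: 7.08 V_DS² − 27.49 V_DS + 8.59 = 0, giving V_DS = 0.343 V (the root below V_ov).
I_D = (8.59 − 0.343) / 4.57 = 1.8 mA.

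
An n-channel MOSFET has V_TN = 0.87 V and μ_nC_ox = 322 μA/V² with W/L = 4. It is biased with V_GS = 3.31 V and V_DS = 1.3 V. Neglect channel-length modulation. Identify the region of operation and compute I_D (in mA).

Triode; I_D = 3.00 mA

k_n = μ_nC_ox · (W/L) = 1.288 mA/V².
V_ov = V_GS − V_TN = 3.31 − 0.87 = 2.44 V.
Since V_DS = 1.3 V < V_ov = 2.44 V, the device is in the triode region.
I_D = k_n [V_ov · V_DS − ½ V_DS²] = 1.288 × [2.44 × 1.3 − 0.5 × 1.3²] = 3 mA.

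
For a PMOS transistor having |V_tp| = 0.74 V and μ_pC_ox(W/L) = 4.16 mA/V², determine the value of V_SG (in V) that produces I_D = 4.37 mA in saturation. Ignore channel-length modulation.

V_SG = 2.19 V

In saturation I_D = ½ k_p (V_SG − |V_tp|)², so V_SG − |V_tp| = √(2 I_D / k_p) = √(2 × 4.37 / 4.16) = 1.45 V.
V_SG = 0.74 + 1.45 = 2.19 V.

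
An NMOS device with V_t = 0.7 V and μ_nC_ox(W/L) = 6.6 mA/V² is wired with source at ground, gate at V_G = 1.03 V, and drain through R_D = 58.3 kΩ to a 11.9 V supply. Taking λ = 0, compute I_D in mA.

I_D = 0.202 mA

V_GS = V_G = 1.03 V, so V_ov = 1.03 − 0.7 = 0.33 V.
Assume saturation: I_D = ½ k_n V_ov² = 0.5 × 6.6 × 0.33² = 0.359 mA, giving V_DS = V_DD − I_D R_D = 11.9 − 0.359 × 58.3 = -9.05 V.
But -9.05 V < V_ov = 0.33 V, so the device is actually in triode.
In triode I_D = k_n[V_ov V_DS − ½ V_DS²] and I_D = (V_DD − V_DS)/R_D. Equating: 192 V_DS² − 128 V_DS + 11.9 = 0, giving V_DS = 0.112 V (the root below V_ov).
I_D = (11.9 − 0.112) / 58.3 = 0.202 mA.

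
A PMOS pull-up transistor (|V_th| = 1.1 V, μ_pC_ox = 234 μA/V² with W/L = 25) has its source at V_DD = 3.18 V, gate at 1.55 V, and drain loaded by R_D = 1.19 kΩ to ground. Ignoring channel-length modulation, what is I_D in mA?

I_D = 0.822 mA

V_SG = V_DD − V_G = 3.18 − 1.55 = 1.63 V, so V_ov = 1.63 − 1.1 = 0.53 V.
k_p = μ_pC_ox · (W/L) = 5.85 mA/V².
Assume saturation: I_D = ½ k_p V_ov² = 0.5 × 5.85 × 0.53² = 0.822 mA, giving V_SD = V_DD − I_D R_D = 3.18 − 0.822 × 1.19 = 2.2 V.
V_SD = 2.2 V ≥ V_ov = 0.53 V, confirming saturation.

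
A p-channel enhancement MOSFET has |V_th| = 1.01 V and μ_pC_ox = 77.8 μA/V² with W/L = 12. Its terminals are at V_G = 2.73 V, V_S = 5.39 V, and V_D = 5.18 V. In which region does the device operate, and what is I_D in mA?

V_SG = V_S − V_G = 5.39 − 2.73 = 2.66 V; V_SD = V_S − V_D = 5.39 − 5.18 = 0.21 V.
k_p = μ_pC_ox · (W/L) = 0.9336 mA/V².
V_ov = V_SG − |V_th| = 2.66 − 1.01 = 1.65 V.
Since V_SD = 0.21 V < V_ov = 1.65 V, the device is in the triode region.
I_D = k_p [V_ov · V_SD − ½ V_SD²] = 0.9336 × [1.65 × 0.21 − 0.5 × 0.21²] = 0.303 mA.

Triode; I_D = 0.303 mA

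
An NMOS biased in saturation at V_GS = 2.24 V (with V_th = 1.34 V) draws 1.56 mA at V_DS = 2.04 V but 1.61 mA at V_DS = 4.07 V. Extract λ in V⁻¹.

λ = 0.0163 V⁻¹

With V_GS fixed, I_D ∝ (1 + λ V_DS) in saturation, so I_D2/I_D1 = (1 + λ V_DS2)/(1 + λ V_DS1).
1.61/1.56 = 1.032 = (1 + 4.07 λ)/(1 + 2.04 λ).
Solving: λ (I_D1 V_DS2 − I_D2 V_DS1) = I_D2 − I_D1, so λ = (1.61 − 1.56) / (1.56 × 4.07 − 1.61 × 2.04) = 0.05 / 3.06 = 0.0163 V⁻¹.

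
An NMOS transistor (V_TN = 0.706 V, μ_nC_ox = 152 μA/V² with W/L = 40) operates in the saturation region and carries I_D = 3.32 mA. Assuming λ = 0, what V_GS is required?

k_n = μ_nC_ox · (W/L) = 6.08 mA/V².
In saturation I_D = ½ k_n (V_GS − V_TN)², so V_GS − V_TN = √(2 I_D / k_n) = √(2 × 3.32 / 6.08) = 1.05 V.
V_GS = 0.706 + 1.05 = 1.75 V.

V_GS = 1.75 V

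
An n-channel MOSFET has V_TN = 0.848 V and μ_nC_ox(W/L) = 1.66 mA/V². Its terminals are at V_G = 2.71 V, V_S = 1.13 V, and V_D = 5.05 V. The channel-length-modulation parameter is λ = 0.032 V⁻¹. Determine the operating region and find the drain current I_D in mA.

V_GS = V_G − V_S = 2.71 − 1.13 = 1.58 V; V_DS = V_D − V_S = 5.05 − 1.13 = 3.92 V.
V_ov = V_GS − V_TN = 1.58 − 0.848 = 0.732 V.
Since V_DS = 3.92 V ≥ V_ov = 0.732 V, the device is in saturation.
I_D = ½ k_n V_ov² (1 + λ V_DS) = 0.5 × 1.66 × 0.732² × (1 + 0.032 × 3.92) = 0.501 mA.

Saturation; I_D = 0.501 mA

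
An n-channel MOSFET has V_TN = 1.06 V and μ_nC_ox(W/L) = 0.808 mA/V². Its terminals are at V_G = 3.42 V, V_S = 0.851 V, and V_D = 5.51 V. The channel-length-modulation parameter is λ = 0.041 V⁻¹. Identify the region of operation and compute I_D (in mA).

V_GS = V_G − V_S = 3.42 − 0.851 = 2.57 V; V_DS = V_D − V_S = 5.51 − 0.851 = 4.66 V.
V_ov = V_GS − V_TN = 2.57 − 1.06 = 1.51 V.
Since V_DS = 4.66 V ≥ V_ov = 1.51 V, the device is in saturation.
I_D = ½ k_n V_ov² (1 + λ V_DS) = 0.5 × 0.808 × 1.51² × (1 + 0.041 × 4.66) = 1.1 mA.

Saturation; I_D = 1.10 mA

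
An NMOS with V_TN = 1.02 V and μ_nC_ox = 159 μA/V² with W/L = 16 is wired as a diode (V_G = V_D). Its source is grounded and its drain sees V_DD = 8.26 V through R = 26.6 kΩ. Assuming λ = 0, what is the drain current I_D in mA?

I_D = 0.255 mA

With gate tied to drain, V_GS = V_DS ≥ V_GS − V_TN, so the device is in saturation.
k_n = μ_nC_ox · (W/L) = 2.544 mA/V².
KCL at the drain: ½ k_n (V_GS − V_TN)² = (V_DD − V_GS)/R.
Let x = V_GS − 1.02. Then 33.8 x² + x − 7.24 = 0, giving x = 0.448 V (positive root), so V_GS = 1.47 V.
I_D = (V_DD − V_GS)/R = (8.26 − 1.47) / 26.6 = 0.255 mA.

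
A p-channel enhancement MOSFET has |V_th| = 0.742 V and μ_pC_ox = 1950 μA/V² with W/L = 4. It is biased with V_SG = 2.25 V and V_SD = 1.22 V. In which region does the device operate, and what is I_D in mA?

Triode; I_D = 8.55 mA

k_p = μ_pC_ox · (W/L) = 7.8 mA/V².
V_ov = V_SG − |V_th| = 2.25 − 0.742 = 1.51 V.
Since V_SD = 1.22 V < V_ov = 1.51 V, the device is in the triode region.
I_D = k_p [V_ov · V_SD − ½ V_SD²] = 7.8 × [1.51 × 1.22 − 0.5 × 1.22²] = 8.55 mA.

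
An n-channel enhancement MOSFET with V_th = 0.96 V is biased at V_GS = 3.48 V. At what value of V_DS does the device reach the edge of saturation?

V_DS,sat = 2.52 V

The boundary between triode and saturation is V_DS = V_GS − V_th = V_ov.
V_ov = 3.48 − 0.96 = 2.52 V.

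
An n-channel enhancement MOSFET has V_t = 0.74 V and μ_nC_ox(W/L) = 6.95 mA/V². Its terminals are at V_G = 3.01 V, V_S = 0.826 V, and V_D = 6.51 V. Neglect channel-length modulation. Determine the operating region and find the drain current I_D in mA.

Saturation; I_D = 7.25 mA

V_GS = V_G − V_S = 3.01 − 0.826 = 2.18 V; V_DS = V_D − V_S = 6.51 − 0.826 = 5.68 V.
V_ov = V_GS − V_t = 2.18 − 0.74 = 1.44 V.
Since V_DS = 5.68 V ≥ V_ov = 1.44 V, the device is in saturation.
I_D = ½ k_n V_ov² = 0.5 × 6.95 × 1.44² = 7.25 mA.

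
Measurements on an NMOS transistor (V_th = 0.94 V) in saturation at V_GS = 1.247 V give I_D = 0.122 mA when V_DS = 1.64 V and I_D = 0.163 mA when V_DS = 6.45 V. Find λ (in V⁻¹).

With V_GS fixed, I_D ∝ (1 + λ V_DS) in saturation, so I_D2/I_D1 = (1 + λ V_DS2)/(1 + λ V_DS1).
0.163/0.122 = 1.336 = (1 + 6.45 λ)/(1 + 1.64 λ).
Solving: λ (I_D1 V_DS2 − I_D2 V_DS1) = I_D2 − I_D1, so λ = (0.163 − 0.122) / (0.122 × 6.45 − 0.163 × 1.64) = 0.041 / 0.52 = 0.0789 V⁻¹.

λ = 0.0789 V⁻¹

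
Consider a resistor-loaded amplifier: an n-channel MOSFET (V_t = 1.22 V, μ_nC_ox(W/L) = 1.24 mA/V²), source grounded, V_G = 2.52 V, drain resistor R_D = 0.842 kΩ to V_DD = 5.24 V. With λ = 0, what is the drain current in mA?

V_GS = V_G = 2.52 V, so V_ov = 2.52 − 1.22 = 1.3 V.
Assume saturation: I_D = ½ k_n V_ov² = 0.5 × 1.24 × 1.3² = 1.05 mA, giving V_DS = V_DD − I_D R_D = 5.24 − 1.05 × 0.842 = 4.36 V.
V_DS = 4.36 V ≥ V_ov = 1.3 V, confirming saturation.

I_D = 1.05 mA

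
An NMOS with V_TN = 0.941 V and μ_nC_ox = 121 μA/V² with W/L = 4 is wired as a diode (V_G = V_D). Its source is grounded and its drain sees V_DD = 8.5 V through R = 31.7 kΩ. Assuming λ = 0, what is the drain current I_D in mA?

I_D = 0.209 mA

With gate tied to drain, V_GS = V_DS ≥ V_GS − V_TN, so the device is in saturation.
k_n = μ_nC_ox · (W/L) = 0.484 mA/V².
KCL at the drain: ½ k_n (V_GS − V_TN)² = (V_DD − V_GS)/R.
Let x = V_GS − 0.941. Then 7.67 x² + x − 7.559 = 0, giving x = 0.93 V (positive root), so V_GS = 1.87 V.
I_D = (V_DD − V_GS)/R = (8.5 − 1.87) / 31.7 = 0.209 mA.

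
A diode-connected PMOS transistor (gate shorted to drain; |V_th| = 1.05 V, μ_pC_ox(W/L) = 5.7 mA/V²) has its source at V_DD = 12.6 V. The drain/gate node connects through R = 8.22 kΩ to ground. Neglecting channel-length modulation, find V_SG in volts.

With gate tied to drain, V_SG = V_SD ≥ V_SG − |V_th|, so the device is in saturation.
KCL at the drain: ½ k_p (V_SG − |V_th|)² = (V_DD − V_SG)/R.
Let x = V_SG − 1.05. Then 23.4 x² + x − 11.55 = 0, giving x = 0.681 V (positive root), so V_SG = 1.73 V.
I_D = (V_DD − V_SG)/R = (12.6 − 1.73) / 8.22 = 1.32 mA.

V_SG = 1.73 V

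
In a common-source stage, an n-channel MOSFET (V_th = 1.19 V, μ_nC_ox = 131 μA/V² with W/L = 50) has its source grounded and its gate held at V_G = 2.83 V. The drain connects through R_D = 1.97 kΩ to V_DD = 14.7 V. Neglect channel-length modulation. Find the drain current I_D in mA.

I_D = 7.01 mA

V_GS = V_G = 2.83 V, so V_ov = 2.83 − 1.19 = 1.64 V.
k_n = μ_nC_ox · (W/L) = 6.55 mA/V².
Assume saturation: I_D = ½ k_n V_ov² = 0.5 × 6.55 × 1.64² = 8.81 mA, giving V_DS = V_DD − I_D R_D = 14.7 − 8.81 × 1.97 = -2.65 V.
But -2.65 V < V_ov = 1.64 V, so the device is actually in triode.
In triode I_D = k_n[V_ov V_DS − ½ V_DS²] and I_D = (V_DD − V_DS)/R_D. Equating: 6.45 V_DS² − 22.16 V_DS + 14.7 = 0, giving V_DS = 0.898 V (the root below V_ov).
I_D = (14.7 − 0.898) / 1.97 = 7.01 mA.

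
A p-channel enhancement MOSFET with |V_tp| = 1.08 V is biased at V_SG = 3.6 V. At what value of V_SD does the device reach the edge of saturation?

V_SD,sat = 2.52 V

The boundary between triode and saturation is V_SD = V_SG − |V_tp| = V_ov.
V_ov = 3.6 − 1.08 = 2.52 V.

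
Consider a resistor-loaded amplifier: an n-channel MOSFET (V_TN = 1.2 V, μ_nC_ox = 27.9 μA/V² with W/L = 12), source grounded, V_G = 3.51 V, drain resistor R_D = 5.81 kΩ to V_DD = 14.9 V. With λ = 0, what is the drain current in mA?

V_GS = V_G = 3.51 V, so V_ov = 3.51 − 1.2 = 2.31 V.
k_n = μ_nC_ox · (W/L) = 0.3348 mA/V².
Assume saturation: I_D = ½ k_n V_ov² = 0.5 × 0.3348 × 2.31² = 0.893 mA, giving V_DS = V_DD − I_D R_D = 14.9 − 0.893 × 5.81 = 9.71 V.
V_DS = 9.71 V ≥ V_ov = 2.31 V, confirming saturation.

I_D = 0.893 mA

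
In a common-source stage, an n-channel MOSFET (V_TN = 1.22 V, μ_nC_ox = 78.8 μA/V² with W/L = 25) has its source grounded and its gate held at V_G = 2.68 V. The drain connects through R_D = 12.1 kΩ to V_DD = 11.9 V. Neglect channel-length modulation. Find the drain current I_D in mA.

V_GS = V_G = 2.68 V, so V_ov = 2.68 − 1.22 = 1.46 V.
k_n = μ_nC_ox · (W/L) = 1.97 mA/V².
Assume saturation: I_D = ½ k_n V_ov² = 0.5 × 1.97 × 1.46² = 2.1 mA, giving V_DS = V_DD − I_D R_D = 11.9 − 2.1 × 12.1 = -13.5 V.
But -13.5 V < V_ov = 1.46 V, so the device is actually in triode.
In triode I_D = k_n[V_ov V_DS − ½ V_DS²] and I_D = (V_DD − V_DS)/R_D. Equating: 11.9 V_DS² − 35.8 V_DS + 11.9 = 0, giving V_DS = 0.381 V (the root below V_ov).
I_D = (11.9 − 0.381) / 12.1 = 0.952 mA.

I_D = 0.952 mA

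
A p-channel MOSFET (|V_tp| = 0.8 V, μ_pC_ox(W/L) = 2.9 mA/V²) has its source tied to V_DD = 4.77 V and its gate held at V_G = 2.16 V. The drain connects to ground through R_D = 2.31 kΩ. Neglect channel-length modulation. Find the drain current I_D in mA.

V_SG = V_DD − V_G = 4.77 − 2.16 = 2.61 V, so V_ov = 2.61 − 0.8 = 1.81 V.
Assume saturation: I_D = ½ k_p V_ov² = 0.5 × 2.9 × 1.81² = 4.75 mA, giving V_SD = V_DD − I_D R_D = 4.77 − 4.75 × 2.31 = -6.2 V.
But -6.2 V < V_ov = 1.81 V, so the device is actually in triode.
In triode I_D = k_p[V_ov V_SD − ½ V_SD²] and I_D = (V_DD − V_SD)/R_D. Equating: 3.35 V_SD² − 13.13 V_SD + 4.77 = 0, giving V_SD = 0.405 V (the root below V_ov).
I_D = (4.77 − 0.405) / 2.31 = 1.89 mA.

I_D = 1.89 mA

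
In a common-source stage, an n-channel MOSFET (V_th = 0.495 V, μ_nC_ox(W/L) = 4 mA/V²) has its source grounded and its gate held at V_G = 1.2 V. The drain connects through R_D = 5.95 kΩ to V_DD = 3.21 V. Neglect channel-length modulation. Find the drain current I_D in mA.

V_GS = V_G = 1.2 V, so V_ov = 1.2 − 0.495 = 0.705 V.
Assume saturation: I_D = ½ k_n V_ov² = 0.5 × 4 × 0.705² = 0.994 mA, giving V_DS = V_DD − I_D R_D = 3.21 − 0.994 × 5.95 = -2.7 V.
But -2.7 V < V_ov = 0.705 V, so the device is actually in triode.
In triode I_D = k_n[V_ov V_DS − ½ V_DS²] and I_D = (V_DD − V_DS)/R_D. Equating: 11.9 V_DS² − 17.78 V_DS + 3.21 = 0, giving V_DS = 0.21 V (the root below V_ov).
I_D = (3.21 − 0.21) / 5.95 = 0.504 mA.

I_D = 0.504 mA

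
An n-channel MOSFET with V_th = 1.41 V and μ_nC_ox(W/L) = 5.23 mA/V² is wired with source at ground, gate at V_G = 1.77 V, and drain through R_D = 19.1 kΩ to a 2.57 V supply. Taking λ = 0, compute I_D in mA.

I_D = 0.130 mA

V_GS = V_G = 1.77 V, so V_ov = 1.77 − 1.41 = 0.36 V.
Assume saturation: I_D = ½ k_n V_ov² = 0.5 × 5.23 × 0.36² = 0.339 mA, giving V_DS = V_DD − I_D R_D = 2.57 − 0.339 × 19.1 = -3.9 V.
But -3.9 V < V_ov = 0.36 V, so the device is actually in triode.
In triode I_D = k_n[V_ov V_DS − ½ V_DS²] and I_D = (V_DD − V_DS)/R_D. Equating: 49.9 V_DS² − 36.96 V_DS + 2.57 = 0, giving V_DS = 0.0777 V (the root below V_ov).
I_D = (2.57 − 0.0777) / 19.1 = 0.13 mA.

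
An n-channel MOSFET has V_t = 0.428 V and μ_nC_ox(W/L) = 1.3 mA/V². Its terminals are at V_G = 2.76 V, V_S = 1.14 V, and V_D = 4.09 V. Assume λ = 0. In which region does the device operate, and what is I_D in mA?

Saturation; I_D = 0.924 mA

V_GS = V_G − V_S = 2.76 − 1.14 = 1.62 V; V_DS = V_D − V_S = 4.09 − 1.14 = 2.95 V.
V_ov = V_GS − V_t = 1.62 − 0.428 = 1.19 V.
Since V_DS = 2.95 V ≥ V_ov = 1.19 V, the device is in saturation.
I_D = ½ k_n V_ov² = 0.5 × 1.3 × 1.19² = 0.924 mA.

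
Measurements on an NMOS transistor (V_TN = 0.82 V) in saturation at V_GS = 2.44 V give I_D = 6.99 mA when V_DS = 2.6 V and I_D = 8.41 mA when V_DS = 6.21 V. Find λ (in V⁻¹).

With V_GS fixed, I_D ∝ (1 + λ V_DS) in saturation, so I_D2/I_D1 = (1 + λ V_DS2)/(1 + λ V_DS1).
8.41/6.99 = 1.203 = (1 + 6.21 λ)/(1 + 2.6 λ).
Solving: λ (I_D1 V_DS2 − I_D2 V_DS1) = I_D2 − I_D1, so λ = (8.41 − 6.99) / (6.99 × 6.21 − 8.41 × 2.6) = 1.42 / 21.5 = 0.0659 V⁻¹.

λ = 0.0659 V⁻¹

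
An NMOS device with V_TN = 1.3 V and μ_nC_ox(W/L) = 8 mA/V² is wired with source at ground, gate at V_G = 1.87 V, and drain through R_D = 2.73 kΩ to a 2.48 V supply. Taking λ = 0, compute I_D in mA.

V_GS = V_G = 1.87 V, so V_ov = 1.87 − 1.3 = 0.57 V.
Assume saturation: I_D = ½ k_n V_ov² = 0.5 × 8 × 0.57² = 1.3 mA, giving V_DS = V_DD − I_D R_D = 2.48 − 1.3 × 2.73 = -1.07 V.
But -1.07 V < V_ov = 0.57 V, so the device is actually in triode.
In triode I_D = k_n[V_ov V_DS − ½ V_DS²] and I_D = (V_DD − V_DS)/R_D. Equating: 10.9 V_DS² − 13.45 V_DS + 2.48 = 0, giving V_DS = 0.226 V (the root below V_ov).
I_D = (2.48 − 0.226) / 2.73 = 0.826 mA.

I_D = 0.826 mA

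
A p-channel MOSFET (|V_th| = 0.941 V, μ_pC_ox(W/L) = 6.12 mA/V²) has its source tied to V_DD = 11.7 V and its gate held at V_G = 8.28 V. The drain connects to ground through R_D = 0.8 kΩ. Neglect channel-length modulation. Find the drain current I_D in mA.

I_D = 13.2 mA

V_SG = V_DD − V_G = 11.7 − 8.28 = 3.42 V, so V_ov = 3.42 − 0.941 = 2.48 V.
Assume saturation: I_D = ½ k_p V_ov² = 0.5 × 6.12 × 2.48² = 18.8 mA, giving V_SD = V_DD − I_D R_D = 11.7 − 18.8 × 0.8 = -3.34 V.
But -3.34 V < V_ov = 2.48 V, so the device is actually in triode.
In triode I_D = k_p[V_ov V_SD − ½ V_SD²] and I_D = (V_DD − V_SD)/R_D. Equating: 2.45 V_SD² − 13.14 V_SD + 11.7 = 0, giving V_SD = 1.13 V (the root below V_ov).
I_D = (11.7 − 1.13) / 0.8 = 13.2 mA.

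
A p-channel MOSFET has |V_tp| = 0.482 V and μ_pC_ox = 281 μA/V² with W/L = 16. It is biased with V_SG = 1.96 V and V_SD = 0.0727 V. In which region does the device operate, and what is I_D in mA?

Triode; I_D = 0.471 mA

k_p = μ_pC_ox · (W/L) = 4.496 mA/V².
V_ov = V_SG − |V_tp| = 1.96 − 0.482 = 1.48 V.
Since V_SD = 0.0727 V < V_ov = 1.48 V, the device is in the triode region.
I_D = k_p [V_ov · V_SD − ½ V_SD²] = 4.496 × [1.48 × 0.0727 − 0.5 × 0.0727²] = 0.471 mA.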